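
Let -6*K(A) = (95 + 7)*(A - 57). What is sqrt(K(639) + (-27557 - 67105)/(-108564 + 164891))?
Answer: 20*I*sqrt(78490829595)/56327 ≈ 99.477*I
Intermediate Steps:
K(A) = 969 - 17*A (K(A) = -(95 + 7)*(A - 57)/6 = -17*(-57 + A) = -(-5814 + 102*A)/6 = 969 - 17*A)
sqrt(K(639) + (-27557 - 67105)/(-108564 + 164891)) = sqrt((969 - 17*639) + (-27557 - 67105)/(-108564 + 164891)) = sqrt((969 - 10863) - 94662/56327) = sqrt(-9894 - 94662*1/56327) = sqrt(-9894 - 94662/56327) = sqrt(-557394000/56327) = 20*I*sqrt(78490829595)/56327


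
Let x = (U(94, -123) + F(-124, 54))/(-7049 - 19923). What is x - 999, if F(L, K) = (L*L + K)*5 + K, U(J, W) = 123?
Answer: -27022355/26972 ≈ -1001.9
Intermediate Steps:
F(L, K) = 5*L² + 6*K (F(L, K) = (L² + K)*5 + K = (K + L²)*5 + K = (5*K + 5*L²) + K = 5*L² + 6*K)
x = -77327/26972 (x = (123 + (5*(-124)² + 6*54))/(-7049 - 19923) = (123 + (5*15376 + 324))/(-26972) = (123 + (76880 + 324))*(-1/26972) = (123 + 77204)*(-1/26972) = 77327*(-1/26972) = -77327/26972 ≈ -2.8669)
x - 999 = -77327/26972 - 999 = -27022355/26972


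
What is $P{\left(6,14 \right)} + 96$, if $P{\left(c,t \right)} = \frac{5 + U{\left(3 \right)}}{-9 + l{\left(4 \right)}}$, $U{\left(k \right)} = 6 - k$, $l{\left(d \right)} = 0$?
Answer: $\frac{856}{9} \approx 95.111$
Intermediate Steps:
$P{\left(c,t \right)} = - \frac{8}{9}$ ($P{\left(c,t \right)} = \frac{5 + \left(6 - 3\right)}{-9 + 0} = \frac{5 + \left(6 - 3\right)}{-9} = \left(5 + 3\right) \left(- \frac{1}{9}\right) = 8 \left(- \frac{1}{9}\right) = - \frac{8}{9}$)
$P{\left(6,14 \right)} + 96 = - \frac{8}{9} + 96 = \frac{856}{9}$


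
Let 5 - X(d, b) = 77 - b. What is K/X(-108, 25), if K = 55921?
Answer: -55921/47 ≈ -1189.8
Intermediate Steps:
X(d, b) = -72 + b (X(d, b) = 5 - (77 - b) = 5 + (-77 + b) = -72 + b)
K/X(-108, 25) = 55921/(-72 + 25) = 55921/(-47) = 55921*(-1/47) = -55921/47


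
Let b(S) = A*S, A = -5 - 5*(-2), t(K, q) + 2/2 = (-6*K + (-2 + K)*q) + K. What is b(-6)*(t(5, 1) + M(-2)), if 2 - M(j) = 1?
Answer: 660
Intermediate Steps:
t(K, q) = -1 - 5*K + q*(-2 + K) (t(K, q) = -1 + ((-6*K + (-2 + K)*q) + K) = -1 + ((-6*K + q*(-2 + K)) + K) = -1 + (-5*K + q*(-2 + K)) = -1 - 5*K + q*(-2 + K))
M(j) = 1 (M(j) = 2 - 1*1 = 2 - 1 = 1)
A = 5 (A = -5 + 10 = 5)
b(S) = 5*S
b(-6)*(t(5, 1) + M(-2)) = (5*(-6))*((-1 - 5*5 - 2*1 + 5*1) + 1) = -30*((-1 - 25 - 2 + 5) + 1) = -30*(-23 + 1) = -30*(-22) = 660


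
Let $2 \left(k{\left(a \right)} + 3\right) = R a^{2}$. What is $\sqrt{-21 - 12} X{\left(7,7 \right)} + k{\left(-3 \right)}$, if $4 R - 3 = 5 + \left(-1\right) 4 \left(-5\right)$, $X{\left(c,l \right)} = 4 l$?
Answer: $\frac{57}{2} + 28 i \sqrt{33} \approx 28.5 + 160.85 i$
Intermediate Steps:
$R = 7$ ($R = \frac{3}{4} + \frac{5 + \left(-1\right) 4 \left(-5\right)}{4} = \frac{3}{4} + \frac{5 - -20}{4} = \frac{3}{4} + \frac{5 + 20}{4} = \frac{3}{4} + \frac{1}{4} \cdot 25 = \frac{3}{4} + \frac{25}{4} = 7$)
$k{\left(a \right)} = -3 + \frac{7 a^{2}}{2}$
$\sqrt{-21 - 12} X{\left(7,7 \right)} + k{\left(-3 \right)} = \sqrt{-21 - 12} \cdot 4 \cdot 7 - \left(3 - \frac{7 \left(-3\right)^{2}}{2}\right) = \sqrt{-33} \cdot 28 + \left(-3 + \frac{7}{2} \cdot 9\right) = i \sqrt{33} \cdot 28 + \left(-3 + \frac{63}{2}\right) = 28 i \sqrt{33} + \frac{57}{2} = \frac{57}{2} + 28 i \sqrt{33}$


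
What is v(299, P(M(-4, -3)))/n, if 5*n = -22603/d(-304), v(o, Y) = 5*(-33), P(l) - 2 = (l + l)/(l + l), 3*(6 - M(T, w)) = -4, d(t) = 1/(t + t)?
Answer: -825/13742624 ≈ -6.0032e-5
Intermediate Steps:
d(t) = 1/(2*t)
M(T, w) = 22/3 (M(T, w) = 6 - ⅓*(-4) = 6 + 4/3 = 22/3)
P(l) = 3 (P(l) = 2 + (l + l)/(l + l) = 2 + (2*l)/((2*l)) = 2 + (2*l)*(1/(2*l)) = 2 + 1 = 3)
v(o, Y) = -165
n = 13742624/5 (n = (-22603/((½)/(-304)))/5 = (-22603/((½)*(-1/304)))/5 = (-22603/(-1/608))/5 = (-22603*(-608))/5 = (⅕)*13742624 = 13742624/5 ≈ 2.7485e+6)
v(299, P(M(-4, -3)))/n = -165/13742624/5 = -165*5/13742624 = -825/13742624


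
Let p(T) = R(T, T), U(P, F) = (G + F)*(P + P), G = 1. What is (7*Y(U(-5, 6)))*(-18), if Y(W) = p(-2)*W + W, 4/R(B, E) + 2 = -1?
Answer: -2940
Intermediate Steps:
U(P, F) = 2*P*(1 + F) (U(P, F) = (1 + F)*(P + P) = (1 + F)*(2*P) = 2*P*(1 + F))
R(B, E) = -4/3 (R(B, E) = 4/(-2 - 1) = 4/(-3) = 4*(-1/3) = -4/3)
p(T) = -4/3
Y(W) = -W/3 (Y(W) = -4*W/3 + W = -W/3)
(7*Y(U(-5, 6)))*(-18) = (7*(-2*(-5)*(1 + 6)/3))*(-18) = (7*(-2*(-5)*7/3))*(-18) = (7*(-1/3*(-70)))*(-18) = (7*(70/3))*(-18) = (490/3)*(-18) = -2940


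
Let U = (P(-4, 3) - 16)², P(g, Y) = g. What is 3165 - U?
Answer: 2765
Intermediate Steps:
U = 400 (U = (-4 - 16)² = (-20)² = 400)
3165 - U = 3165 - 1*400 = 3165 - 400 = 2765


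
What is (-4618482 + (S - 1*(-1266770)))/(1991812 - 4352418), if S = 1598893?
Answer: 1752819/2360606 ≈ 0.74253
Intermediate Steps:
(-4618482 + (S - 1*(-1266770)))/(1991812 - 4352418) = (-4618482 + (1598893 - 1*(-1266770)))/(1991812 - 4352418) = (-4618482 + (1598893 + 1266770))/(-2360606) = (-4618482 + 2865663)*(-1/2360606) = -1752819*(-1/2360606) = 1752819/2360606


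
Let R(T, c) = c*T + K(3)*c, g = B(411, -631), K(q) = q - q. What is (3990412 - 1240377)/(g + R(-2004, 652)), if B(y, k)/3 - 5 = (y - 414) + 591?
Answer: -2750035/1304829 ≈ -2.1076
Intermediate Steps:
K(q) = 0
B(y, k) = 546 + 3*y (B(y, k) = 15 + 3*((y - 414) + 591) = 15 + 3*((-414 + y) + 591) = 15 + 3*(177 + y) = 15 + (531 + 3*y) = 546 + 3*y)
g = 1779 (g = 546 + 3*411 = 546 + 1233 = 1779)
R(T, c) = T*c (R(T, c) = c*T + 0*c = T*c + 0 = T*c)
(3990412 - 1240377)/(g + R(-2004, 652)) = (3990412 - 1240377)/(1779 - 2004*652) = 2750035/(1779 - 1306608) = 2750035/(-1304829) = 2750035*(-1/1304829) = -2750035/1304829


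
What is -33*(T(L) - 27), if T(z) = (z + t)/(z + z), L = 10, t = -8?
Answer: 8877/10 ≈ 887.70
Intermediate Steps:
T(z) = (-8 + z)/(2*z) (T(z) = (z - 8)/(z + z) = (-8 + z)/((2*z)) = (-8 + z)*(1/(2*z)) = (-8 + z)/(2*z))
-33*(T(L) - 27) = -33*((½)*(-8 + 10)/10 - 27) = -33*((½)*(⅒)*2 - 27) = -33*(⅒ - 27) = -33*(-269/10) = 8877/10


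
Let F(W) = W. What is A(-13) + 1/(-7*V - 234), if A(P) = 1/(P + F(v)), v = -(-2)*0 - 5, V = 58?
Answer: -329/5760 ≈ -0.057118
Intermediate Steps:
v = -5 (v = -2*0 - 5 = 0 - 5 = -5)
A(P) = 1/(-5 + P) (A(P) = 1/(P - 5) = 1/(-5 + P))
A(-13) + 1/(-7*V - 234) = 1/(-5 - 13) + 1/(-7*58 - 234) = 1/(-18) + 1/(-406 - 234) = -1/18 + 1/(-640) = -1/18 - 1/640 = -329/5760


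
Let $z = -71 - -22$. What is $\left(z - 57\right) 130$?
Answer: $-13780$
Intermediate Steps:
$z = -49$ ($z = -71 + 22 = -49$)
$\left(z - 57\right) 130 = \left(-49 - 57\right) 130 = \left(-106\right) 130 = -13780$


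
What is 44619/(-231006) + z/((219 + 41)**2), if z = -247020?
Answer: -500661221/130133380 ≈ -3.8473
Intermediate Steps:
44619/(-231006) + z/((219 + 41)**2) = 44619/(-231006) - 247020/(219 + 41)**2 = 44619*(-1/231006) - 247020/(260**2) = -14873/77002 - 247020/67600 = -14873/77002 - 247020*1/67600 = -14873/77002 - 12351/3380 = -500661221/130133380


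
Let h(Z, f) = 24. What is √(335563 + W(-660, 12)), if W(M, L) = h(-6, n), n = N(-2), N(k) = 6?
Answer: √335587 ≈ 579.30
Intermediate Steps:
n = 6
W(M, L) = 24
√(335563 + W(-660, 12)) = √(335563 + 24) = √335587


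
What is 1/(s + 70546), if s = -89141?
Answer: -1/18595 ≈ -5.3778e-5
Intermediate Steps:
1/(s + 70546) = 1/(-89141 + 70546) = 1/(-18595) = -1/18595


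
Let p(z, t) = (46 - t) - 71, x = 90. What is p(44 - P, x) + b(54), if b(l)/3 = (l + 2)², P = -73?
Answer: 9293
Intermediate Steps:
p(z, t) = -25 - t
b(l) = 3*(2 + l)² (b(l) = 3*(l + 2)² = 3*(2 + l)²)
p(44 - P, x) + b(54) = (-25 - 1*90) + 3*(2 + 54)² = (-25 - 90) + 3*56² = -115 + 3*3136 = -115 + 9408 = 9293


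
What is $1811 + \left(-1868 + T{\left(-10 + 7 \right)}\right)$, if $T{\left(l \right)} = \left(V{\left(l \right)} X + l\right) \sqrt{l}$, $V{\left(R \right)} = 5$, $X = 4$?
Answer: $-57 + 17 i \sqrt{3} \approx -57.0 + 29.445 i$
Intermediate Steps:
$T{\left(l \right)} = \sqrt{l} \left(20 + l\right)$ ($T{\left(l \right)} = \left(5 \cdot 4 + l\right) \sqrt{l} = \left(20 + l\right) \sqrt{l} = \sqrt{l} \left(20 + l\right)$)
$1811 + \left(-1868 + T{\left(-10 + 7 \right)}\right) = 1811 - \left(1868 - \sqrt{-10 + 7} \left(20 + \left(-10 + 7\right)\right)\right) = 1811 - \left(1868 - \sqrt{-3} \left(20 - 3\right)\right) = 1811 - \left(1868 - i \sqrt{3} \cdot 17\right) = 1811 - \left(1868 - 17 i \sqrt{3}\right) = -57 + 17 i \sqrt{3}$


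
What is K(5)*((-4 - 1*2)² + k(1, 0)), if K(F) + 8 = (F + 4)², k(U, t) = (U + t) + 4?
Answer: 2993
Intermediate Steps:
k(U, t) = 4 + U + t
K(F) = -8 + (4 + F)² (K(F) = -8 + (F + 4)² = -8 + (4 + F)²)
K(5)*((-4 - 1*2)² + k(1, 0)) = (-8 + (4 + 5)²)*((-4 - 1*2)² + (4 + 1 + 0)) = (-8 + 9²)*((-4 - 2)² + 5) = (-8 + 81)*((-6)² + 5) = 73*(36 + 5) = 73*41 = 2993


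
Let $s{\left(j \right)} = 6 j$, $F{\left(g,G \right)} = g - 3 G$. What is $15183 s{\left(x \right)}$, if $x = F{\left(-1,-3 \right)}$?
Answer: $728784$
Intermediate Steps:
$x = 8$ ($x = -1 - -9 = -1 + 9 = 8$)
$15183 s{\left(x \right)} = 15183 \cdot 6 \cdot 8 = 15183 \cdot 48 = 728784$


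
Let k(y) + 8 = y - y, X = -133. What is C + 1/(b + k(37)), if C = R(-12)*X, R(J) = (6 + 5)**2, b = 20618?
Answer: -331676729/20610 ≈ -16093.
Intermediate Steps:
k(y) = -8 (k(y) = -8 + (y - y) = -8 + 0 = -8)
R(J) = 121 (R(J) = 11**2 = 121)
C = -16093 (C = 121*(-133) = -16093)
C + 1/(b + k(37)) = -16093 + 1/(20618 - 8) = -16093 + 1/20610 = -331676729/20610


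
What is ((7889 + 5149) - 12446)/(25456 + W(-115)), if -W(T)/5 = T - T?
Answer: 1/43 ≈ 0.023256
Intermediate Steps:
W(T) = 0 (W(T) = -5*(T - T) = -5*0 = 0)
((7889 + 5149) - 12446)/(25456 + W(-115)) = ((7889 + 5149) - 12446)/(25456 + 0) = (13038 - 12446)/25456 = 592*(1/25456) = 1/43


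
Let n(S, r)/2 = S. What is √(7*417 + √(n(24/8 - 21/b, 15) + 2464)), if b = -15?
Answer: √(72975 + 10*√15455)/5 ≈ 54.486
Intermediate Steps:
n(S, r) = 2*S
√(7*417 + √(n(24/8 - 21/b, 15) + 2464)) = √(7*417 + √(2*(24/8 - 21/(-15)) + 2464)) = √(2919 + √(2*(24*(⅛) - 21*(-1/15)) + 2464)) = √(2919 + √(2*(3 + 7/5) + 2464)) = √(2919 + √(2*(22/5) + 2464)) = √(2919 + √(44/5 + 2464)) = √(2919 + √(12364/5)) = √(2919 + 2*√15455/5)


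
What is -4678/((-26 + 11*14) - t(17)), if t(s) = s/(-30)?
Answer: -140340/3857 ≈ -36.386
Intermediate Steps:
t(s) = -s/30 (t(s) = s*(-1/30) = -s/30)
-4678/((-26 + 11*14) - t(17)) = -4678/((-26 + 11*14) - (-1)*17/30) = -4678/((-26 + 154) - 1*(-17/30)) = -4678/(128 + 17/30) = -4678/3857/30 = -4678*30/3857 = -140340/3857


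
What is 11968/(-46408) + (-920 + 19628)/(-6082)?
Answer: -58811890/17640841 ≈ -3.3338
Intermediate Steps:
11968/(-46408) + (-920 + 19628)/(-6082) = 11968*(-1/46408) + 18708*(-1/6082) = -1496/5801 - 9354/3041 = -58811890/17640841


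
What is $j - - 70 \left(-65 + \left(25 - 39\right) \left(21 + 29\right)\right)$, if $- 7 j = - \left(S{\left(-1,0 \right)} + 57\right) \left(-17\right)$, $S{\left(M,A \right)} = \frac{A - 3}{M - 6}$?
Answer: $- \frac{2630784}{49} \approx -53690.0$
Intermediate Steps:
$S{\left(M,A \right)} = \frac{-3 + A}{-6 + M}$
$j = - \frac{6834}{49}$ ($j = - \frac{\left(-1\right) \left(\frac{-3 + 0}{-6 - 1} + 57\right) \left(-17\right)}{7} = - \frac{\left(-1\right) \left(\frac{1}{-7} \left(-3\right) + 57\right) \left(-17\right)}{7} = - \frac{\left(-1\right) \left(\left(- \frac{1}{7}\right) \left(-3\right) + 57\right) \left(-17\right)}{7} = - \frac{\left(-1\right) \left(\frac{3}{7} + 57\right) \left(-17\right)}{7} = - \frac{\left(-1\right) \frac{402}{7} \left(-17\right)}{7} = - \frac{\left(-1\right) \left(- \frac{6834}{7}\right)}{7} = \left(- \frac{1}{7}\right) \frac{6834}{7} = - \frac{6834}{49} \approx -139.47$)
$j - - 70 \left(-65 + \left(25 - 39\right) \left(21 + 29\right)\right) = - \frac{6834}{49} - - 70 \left(-65 + \left(25 - 39\right) \left(21 + 29\right)\right) = - \frac{6834}{49} - - 70 \left(-65 - 700\right) = - \frac{6834}{49} - \left(-70\right) \left(-765\right) = - \frac{6834}{49} - 53550 = - \frac{2630784}{49}$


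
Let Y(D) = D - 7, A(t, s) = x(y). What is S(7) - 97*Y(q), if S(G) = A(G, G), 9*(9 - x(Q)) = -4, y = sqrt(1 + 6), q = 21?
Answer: -12137/9 ≈ -1348.6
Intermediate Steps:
y = sqrt(7) ≈ 2.6458
x(Q) = 85/9 (x(Q) = 9 - 1/9*(-4) = 9 + 4/9 = 85/9)
A(t, s) = 85/9
Y(D) = -7 + D
S(G) = 85/9
S(7) - 97*Y(q) = 85/9 - 97*(-7 + 21) = 85/9 - 97*14 = 85/9 - 1358 = -12137/9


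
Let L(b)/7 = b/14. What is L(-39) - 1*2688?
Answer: -5415/2 ≈ -2707.5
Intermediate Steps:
L(b) = b/2 (L(b) = 7*(b/14) = b/2)
L(-39) - 1*2688 = (½)*(-39) - 1*2688 = -39/2 - 2688 = -5415/2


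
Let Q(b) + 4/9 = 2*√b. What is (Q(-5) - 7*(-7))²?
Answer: 189349/81 + 1748*I*√5/9 ≈ 2337.6 + 434.29*I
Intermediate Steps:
Q(b) = -4/9 + 2*√b
(Q(-5) - 7*(-7))² = ((-4/9 + 2*√(-5)) - 7*(-7))² = ((-4/9 + 2*(I*√5)) + 49)² = ((-4/9 + 2*I*√5) + 49)² = (437/9 + 2*I*√5)²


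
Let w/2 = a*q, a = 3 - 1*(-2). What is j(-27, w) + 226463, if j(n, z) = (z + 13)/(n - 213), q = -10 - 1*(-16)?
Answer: 54351047/240 ≈ 2.2646e+5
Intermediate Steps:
a = 5 (a = 3 + 2 = 5)
q = 6 (q = -10 + 16 = 6)
w = 60 (w = 2*(5*6) = 2*30 = 60)
j(n, z) = (13 + z)/(-213 + n)
j(-27, w) + 226463 = (13 + 60)/(-213 - 27) + 226463 = 73/(-240) + 226463 = -1/240*73 + 226463 = -73/240 + 226463 = 54351047/240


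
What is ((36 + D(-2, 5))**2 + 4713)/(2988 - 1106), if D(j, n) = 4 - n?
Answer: 2969/941 ≈ 3.1552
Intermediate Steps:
((36 + D(-2, 5))**2 + 4713)/(2988 - 1106) = ((36 + (4 - 1*5))**2 + 4713)/(2988 - 1106) = ((36 + (4 - 5))**2 + 4713)/1882 = ((36 - 1)**2 + 4713)*(1/1882) = (35**2 + 4713)*(1/1882) = (1225 + 4713)*(1/1882) = 5938*(1/1882) = 2969/941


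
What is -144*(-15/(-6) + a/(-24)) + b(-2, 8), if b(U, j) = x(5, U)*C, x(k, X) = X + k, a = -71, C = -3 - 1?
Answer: -798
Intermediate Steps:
C = -4
b(U, j) = -20 - 4*U (b(U, j) = (U + 5)*(-4) = (5 + U)*(-4) = -20 - 4*U)
-144*(-15/(-6) + a/(-24)) + b(-2, 8) = -144*(-15/(-6) - 71/(-24)) + (-20 - 4*(-2)) = -144*(-15*(-⅙) - 71*(-1/24)) + (-20 + 8) = -144*(5/2 + 71/24) - 12 = -144*131/24 - 12 = -786 - 12 = -798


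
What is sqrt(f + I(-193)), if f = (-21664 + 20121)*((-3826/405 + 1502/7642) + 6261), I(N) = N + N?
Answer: 2*I*sqrt(71302374466040215)/171945 ≈ 3105.9*I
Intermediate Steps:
I(N) = 2*N
f = -14927929115002/1547505 (f = -1543*((-3826*1/405 + 1502*(1/7642)) + 6261) = -1543*((-3826/405 + 751/3821) + 6261) = -1543*(-14314991/1547505 + 6261) = -1543*9674613814/1547505 = -14927929115002/1547505 ≈ -9.6464e+6)
sqrt(f + I(-193)) = sqrt(-14927929115002/1547505 + 2*(-193)) = sqrt(-14927929115002/1547505 - 386) = sqrt(-14928526451932/1547505) = 2*I*sqrt(71302374466040215)/171945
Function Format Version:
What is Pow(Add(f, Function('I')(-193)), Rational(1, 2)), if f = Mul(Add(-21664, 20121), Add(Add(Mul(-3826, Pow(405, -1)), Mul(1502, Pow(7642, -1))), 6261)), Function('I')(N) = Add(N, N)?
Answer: Mul(Rational(2, 171945), I, Pow(71302374466040215, Rational(1, 2))) ≈ Mul(3105.9, I)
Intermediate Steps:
Function('I')(N) = Mul(2, N)
f = Rational(-14927929115002, 1547505) (f = Mul(-1543, Add(Add(Mul(-3826, Rational(1, 405)), Mul(1502, Rational(1, 7642))), 6261)) = Mul(-1543, Add(Add(Rational(-3826, 405), Rational(751, 3821)), 6261)) = Mul(-1543, Add(Rational(-14314991, 1547505), 6261)) = Mul(-1543, Rational(9674613814, 1547505)) = Rational(-14927929115002, 1547505) ≈ -9.6464e+6)
Pow(Add(f, Function('I')(-193)), Rational(1, 2)) = Pow(Add(Rational(-14927929115002, 1547505), Mul(2, -193)), Rational(1, 2)) = Pow(Add(Rational(-14927929115002, 1547505), -386), Rational(1, 2)) = Pow(Rational(-14928526451932, 1547505), Rational(1, 2)) = Mul(Rational(2, 171945), I, Pow(71302374466040215, Rational(1, 2)))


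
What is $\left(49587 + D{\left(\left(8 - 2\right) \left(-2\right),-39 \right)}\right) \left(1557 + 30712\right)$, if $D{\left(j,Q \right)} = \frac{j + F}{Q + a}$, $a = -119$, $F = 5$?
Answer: $\frac{252819644557}{158} \approx 1.6001 \cdot 10^{9}$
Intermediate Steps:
$D{\left(j,Q \right)} = \frac{5 + j}{-119 + Q}$ ($D{\left(j,Q \right)} = \frac{j + 5}{Q - 119} = \frac{5 + j}{-119 + Q}$)
$\left(49587 + D{\left(\left(8 - 2\right) \left(-2\right),-39 \right)}\right) \left(1557 + 30712\right) = \left(49587 + \frac{5 + \left(8 - 2\right) \left(-2\right)}{-119 - 39}\right) \left(1557 + 30712\right) = \left(49587 + \frac{5 + 6 \left(-2\right)}{-158}\right) 32269 = \left(49587 - \frac{5 - 12}{158}\right) 32269 = \left(49587 - - \frac{7}{158}\right) 32269 = \left(49587 + \frac{7}{158}\right) 32269 = \frac{7834753}{158} \cdot 32269 = \frac{252819644557}{158}$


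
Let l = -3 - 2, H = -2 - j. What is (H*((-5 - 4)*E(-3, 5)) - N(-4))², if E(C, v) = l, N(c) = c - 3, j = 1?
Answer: 16384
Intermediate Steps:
H = -3 (H = -2 - 1*1 = -2 - 1 = -3)
N(c) = -3 + c
l = -5
E(C, v) = -5
(H*((-5 - 4)*E(-3, 5)) - N(-4))² = (-3*(-5 - 4)*(-5) - (-3 - 4))² = (-(-27)*(-5) - 1*(-7))² = (-3*45 + 7)² = (-135 + 7)² = (-128)² = 16384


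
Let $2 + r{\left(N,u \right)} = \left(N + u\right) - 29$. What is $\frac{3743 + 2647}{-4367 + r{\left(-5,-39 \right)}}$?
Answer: $- \frac{3195}{2221} \approx -1.4385$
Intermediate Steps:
$r{\left(N,u \right)} = -31 + N + u$ ($r{\left(N,u \right)} = -2 - \left(29 - N - u\right) = -2 + \left(-29 + N + u\right) = -31 + N + u$)
$\frac{3743 + 2647}{-4367 + r{\left(-5,-39 \right)}} = \frac{3743 + 2647}{-4367 - 75} = \frac{6390}{-4367 - 75} = \frac{6390}{-4442} = 6390 \left(- \frac{1}{4442}\right) = - \frac{3195}{2221}$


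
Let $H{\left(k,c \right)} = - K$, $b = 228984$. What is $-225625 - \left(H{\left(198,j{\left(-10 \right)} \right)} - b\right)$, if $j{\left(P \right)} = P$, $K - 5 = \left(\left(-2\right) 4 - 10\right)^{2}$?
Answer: $3688$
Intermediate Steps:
$K = 329$ ($K = 5 + \left(\left(-2\right) 4 - 10\right)^{2} = 5 + \left(-8 - 10\right)^{2} = 5 + \left(-18\right)^{2} = 5 + 324 = 329$)
$H{\left(k,c \right)} = -329$ ($H{\left(k,c \right)} = \left(-1\right) 329 = -329$)
$-225625 - \left(H{\left(198,j{\left(-10 \right)} \right)} - b\right) = -225625 - \left(-329 - 228984\right) = -225625 - -229313 = -225625 + 229313 = 3688$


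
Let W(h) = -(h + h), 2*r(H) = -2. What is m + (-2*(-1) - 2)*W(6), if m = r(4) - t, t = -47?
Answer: 46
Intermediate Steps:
r(H) = -1 (r(H) = (1/2)*(-2) = -1)
m = 46 (m = -1 - 1*(-47) = -1 + 47 = 46)
W(h) = -2*h
m + (-2*(-1) - 2)*W(6) = 46 + (-2*(-1) - 2)*(-2*6) = 46 + (2 - 2)*(-12) = 46 + 0*(-12) = 46 + 0 = 46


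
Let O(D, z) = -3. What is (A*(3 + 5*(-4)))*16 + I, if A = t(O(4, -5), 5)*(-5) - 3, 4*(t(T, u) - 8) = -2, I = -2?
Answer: 11014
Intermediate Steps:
t(T, u) = 15/2 (t(T, u) = 8 + (1/4)*(-2) = 8 - 1/2 = 15/2)
A = -81/2 (A = (15/2)*(-5) - 3 = -75/2 - 3 = -81/2 ≈ -40.500)
(A*(3 + 5*(-4)))*16 + I = -81*(3 + 5*(-4))/2*16 - 2 = -81*(3 - 20)/2*16 - 2 = -81/2*(-17)*16 - 2 = (1377/2)*16 - 2 = 11016 - 2 = 11014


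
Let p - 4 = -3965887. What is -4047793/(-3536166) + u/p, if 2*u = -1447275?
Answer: 3101995961674/2337336770763 ≈ 1.3272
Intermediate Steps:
p = -3965883 (p = 4 - 3965887 = -3965883)
u = -1447275/2 (u = (½)*(-1447275) = -1447275/2 ≈ -7.2364e+5)
-4047793/(-3536166) + u/p = -4047793/(-3536166) - 1447275/2/(-3965883) = -4047793*(-1/3536166) - 1447275/2*(-1/3965883) = 4047793/3536166 + 482425/2643922 = 3101995961674/2337336770763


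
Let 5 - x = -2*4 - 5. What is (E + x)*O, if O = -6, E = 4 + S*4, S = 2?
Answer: -180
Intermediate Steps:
E = 12 (E = 4 + 2*4 = 4 + 8 = 12)
x = 18 (x = 5 - (-2*4 - 5) = 5 - (-8 - 5) = 5 - 1*(-13) = 5 + 13 = 18)
(E + x)*O = (12 + 18)*(-6) = 30*(-6) = -180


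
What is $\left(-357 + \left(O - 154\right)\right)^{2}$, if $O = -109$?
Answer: $384400$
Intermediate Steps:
$\left(-357 + \left(O - 154\right)\right)^{2} = \left(-357 - 263\right)^{2} = \left(-620\right)^{2} = 384400$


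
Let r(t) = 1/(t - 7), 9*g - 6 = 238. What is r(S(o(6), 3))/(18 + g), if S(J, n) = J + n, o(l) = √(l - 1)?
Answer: -18/2233 - 9*√5/4466 ≈ -0.012567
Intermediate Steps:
g = 244/9 (g = ⅔ + (⅑)*238 = ⅔ + 238/9 = 244/9 ≈ 27.111)
o(l) = √(-1 + l)
r(t) = 1/(-7 + t)
r(S(o(6), 3))/(18 + g) = 1/((-7 + (√(-1 + 6) + 3))*(18 + 244/9)) = 1/((-7 + (√5 + 3))*(406/9)) = (9/406)/(-7 + (3 + √5)) = (9/406)/(-4 + √5) = 9/(406*(-4 + √5))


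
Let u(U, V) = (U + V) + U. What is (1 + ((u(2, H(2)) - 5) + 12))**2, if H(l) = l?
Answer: 196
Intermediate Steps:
u(U, V) = V + 2*U
(1 + ((u(2, H(2)) - 5) + 12))**2 = (1 + (((2 + 2*2) - 5) + 12))**2 = (1 + (((2 + 4) - 5) + 12))**2 = (1 + ((6 - 5) + 12))**2 = (1 + (1 + 12))**2 = (1 + 13)**2 = 14**2 = 196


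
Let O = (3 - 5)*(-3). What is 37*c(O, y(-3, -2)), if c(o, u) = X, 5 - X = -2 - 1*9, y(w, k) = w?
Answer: 592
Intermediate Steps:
X = 16 (X = 5 - (-2 - 1*9) = 5 - (-2 - 9) = 5 - 1*(-11) = 5 + 11 = 16)
O = 6 (O = -2*(-3) = 6)
c(o, u) = 16
37*c(O, y(-3, -2)) = 37*16 = 592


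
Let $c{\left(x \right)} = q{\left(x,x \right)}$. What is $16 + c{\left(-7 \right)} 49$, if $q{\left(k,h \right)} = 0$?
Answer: $16$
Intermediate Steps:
$c{\left(x \right)} = 0$
$16 + c{\left(-7 \right)} 49 = 16 + 0 \cdot 49 = 16 + 0 = 16$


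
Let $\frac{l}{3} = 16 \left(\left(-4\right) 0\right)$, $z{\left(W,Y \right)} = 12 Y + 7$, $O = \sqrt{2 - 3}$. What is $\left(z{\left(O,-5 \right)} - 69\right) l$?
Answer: $0$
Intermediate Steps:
$O = i$ ($O = \sqrt{-1} = i \approx 1.0 i$)
$z{\left(W,Y \right)} = 7 + 12 Y$
$l = 0$ ($l = 3 \cdot 16 \left(\left(-4\right) 0\right) = 3 \cdot 16 \cdot 0 = 3 \cdot 0 = 0$)
$\left(z{\left(O,-5 \right)} - 69\right) l = \left(\left(7 + 12 \left(-5\right)\right) - 69\right) 0 = \left(\left(7 - 60\right) - 69\right) 0 = \left(-53 - 69\right) 0 = \left(-122\right) 0 = 0$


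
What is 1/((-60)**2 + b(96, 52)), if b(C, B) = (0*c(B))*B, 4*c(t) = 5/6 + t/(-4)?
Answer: 1/3600 ≈ 0.00027778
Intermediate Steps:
c(t) = 5/24 - t/16 (c(t) = (5/6 + t/(-4))/4 = (5*(1/6) + t*(-1/4))/4 = (5/6 - t/4)/4 = 5/24 - t/16)
b(C, B) = 0 (b(C, B) = (0*(5/24 - B/16))*B = 0*B = 0)
1/((-60)**2 + b(96, 52)) = 1/((-60)**2 + 0) = 1/(3600 + 0) = 1/3600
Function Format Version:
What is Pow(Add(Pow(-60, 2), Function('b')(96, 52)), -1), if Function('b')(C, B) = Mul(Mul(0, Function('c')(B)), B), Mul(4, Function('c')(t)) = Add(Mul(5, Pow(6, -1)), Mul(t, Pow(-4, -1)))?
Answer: Rational(1, 3600) ≈ 0.00027778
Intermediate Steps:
Function('c')(t) = Add(Rational(5, 24), Mul(Rational(-1, 16), t)) (Function('c')(t) = Mul(Rational(1, 4), Add(Mul(5, Pow(6, -1)), Mul(t, Pow(-4, -1)))) = Mul(Rational(1, 4), Add(Mul(5, Rational(1, 6)), Mul(t, Rational(-1, 4)))) = Mul(Rational(1, 4), Add(Rational(5, 6), Mul(Rational(-1, 4), t))) = Add(Rational(5, 24), Mul(Rational(-1, 16), t)))
Function('b')(C, B) = 0 (Function('b')(C, B) = Mul(Mul(0, Add(Rational(5, 24), Mul(Rational(-1, 16), B))), B) = Mul(0, B) = 0)
Pow(Add(Pow(-60, 2), Function('b')(96, 52)), -1) = Pow(Add(Pow(-60, 2), 0), -1) = Pow(Add(3600, 0), -1) = Pow(3600, -1) = Rational(1, 3600)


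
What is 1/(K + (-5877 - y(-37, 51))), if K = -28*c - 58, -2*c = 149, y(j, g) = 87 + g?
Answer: -1/3987 ≈ -0.00025081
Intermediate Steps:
c = -149/2 (c = -½*149 = -149/2 ≈ -74.500)
K = 2028 (K = -28*(-149/2) - 58 = 2086 - 58 = 2028)
1/(K + (-5877 - y(-37, 51))) = 1/(2028 + (-5877 - (87 + 51))) = 1/(2028 + (-5877 - 1*138)) = 1/(2028 + (-5877 - 138)) = 1/(2028 - 6015) = 1/(-3987) = -1/3987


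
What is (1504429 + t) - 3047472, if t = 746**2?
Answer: -986527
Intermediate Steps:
t = 556516
(1504429 + t) - 3047472 = (1504429 + 556516) - 3047472 = 2060945 - 3047472 = -986527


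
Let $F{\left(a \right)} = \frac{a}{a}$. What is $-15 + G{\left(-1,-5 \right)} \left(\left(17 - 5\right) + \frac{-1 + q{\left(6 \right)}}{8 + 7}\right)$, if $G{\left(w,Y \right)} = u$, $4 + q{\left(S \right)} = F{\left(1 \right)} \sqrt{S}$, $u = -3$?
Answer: $-50 - \frac{\sqrt{6}}{5} \approx -50.49$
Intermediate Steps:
$F{\left(a \right)} = 1$
$q{\left(S \right)} = -4 + \sqrt{S}$ ($q{\left(S \right)} = -4 + 1 \sqrt{S} = -4 + \sqrt{S}$)
$G{\left(w,Y \right)} = -3$
$-15 + G{\left(-1,-5 \right)} \left(\left(17 - 5\right) + \frac{-1 + q{\left(6 \right)}}{8 + 7}\right) = -15 - 3 \left(\left(17 - 5\right) + \frac{-1 - \left(4 - \sqrt{6}\right)}{8 + 7}\right) = -15 - 3 \left(12 + \frac{-5 + \sqrt{6}}{15}\right) = -15 - 3 \left(12 + \left(-5 + \sqrt{6}\right) \frac{1}{15}\right) = -15 - 3 \left(12 - \left(\frac{1}{3} - \frac{\sqrt{6}}{15}\right)\right) = -15 - 3 \left(\frac{35}{3} + \frac{\sqrt{6}}{15}\right) = -15 - \left(35 + \frac{\sqrt{6}}{5}\right) = -50 - \frac{\sqrt{6}}{5}$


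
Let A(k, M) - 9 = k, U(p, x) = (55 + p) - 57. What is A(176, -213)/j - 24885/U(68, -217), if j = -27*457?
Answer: -102356075/271458 ≈ -377.06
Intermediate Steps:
U(p, x) = -2 + p
A(k, M) = 9 + k
j = -12339
A(176, -213)/j - 24885/U(68, -217) = (9 + 176)/(-12339) - 24885/(-2 + 68) = 185*(-1/12339) - 24885/66 = -185/12339 - 24885*1/66 = -185/12339 - 8295/22 = -102356075/271458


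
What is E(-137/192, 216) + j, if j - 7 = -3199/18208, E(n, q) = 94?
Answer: 1835809/18208 ≈ 100.82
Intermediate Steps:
j = 124257/18208 (j = 7 - 3199/18208 = 124257/18208 ≈ 6.8243)
E(-137/192, 216) + j = 94 + 124257/18208 = 1835809/18208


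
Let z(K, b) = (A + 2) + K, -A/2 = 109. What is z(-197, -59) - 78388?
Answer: -78801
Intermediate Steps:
A = -218 (A = -2*109 = -218)
z(K, b) = -216 + K (z(K, b) = (-218 + 2) + K = -216 + K)
z(-197, -59) - 78388 = (-216 - 197) - 78388 = -413 - 78388 = -78801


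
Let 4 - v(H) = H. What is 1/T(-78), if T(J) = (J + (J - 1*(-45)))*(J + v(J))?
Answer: -1/444 ≈ -0.0022523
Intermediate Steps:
v(H) = 4 - H
T(J) = 180 + 8*J (T(J) = (J + (J - 1*(-45)))*(J + (4 - J)) = (J + (J + 45))*4 = (J + (45 + J))*4 = (45 + 2*J)*4 = 180 + 8*J)
1/T(-78) = 1/(180 + 8*(-78)) = 1/(180 - 624) = 1/(-444) = -1/444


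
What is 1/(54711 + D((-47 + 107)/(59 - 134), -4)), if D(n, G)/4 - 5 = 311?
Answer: 1/55975 ≈ 1.7865e-5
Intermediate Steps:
D(n, G) = 1264 (D(n, G) = 20 + 4*311 = 20 + 1244 = 1264)
1/(54711 + D((-47 + 107)/(59 - 134), -4)) = 1/(54711 + 1264) = 1/55975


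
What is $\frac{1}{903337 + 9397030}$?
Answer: $\frac{1}{10300367} \approx 9.7084 \cdot 10^{-8}$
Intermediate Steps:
$\frac{1}{903337 + 9397030} = \frac{1}{10300367}$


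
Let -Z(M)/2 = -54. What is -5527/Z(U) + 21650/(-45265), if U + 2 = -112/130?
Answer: -50503571/977724 ≈ -51.654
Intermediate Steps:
U = -186/65 (U = -2 - 112/130 = -2 - 112*1/130 = -2 - 56/65 = -186/65 ≈ -2.8615)
Z(M) = 108 (Z(M) = -2*(-54) = 108)
-5527/Z(U) + 21650/(-45265) = -5527/108 + 21650/(-45265) = -5527*1/108 + 21650*(-1/45265) = -5527/108 - 4330/9053 = -50503571/977724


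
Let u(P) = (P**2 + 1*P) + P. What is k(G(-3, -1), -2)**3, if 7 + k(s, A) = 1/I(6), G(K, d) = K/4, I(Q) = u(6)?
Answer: -37595375/110592 ≈ -339.95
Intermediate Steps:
u(P) = P**2 + 2*P (u(P) = (P**2 + P) + P = (P + P**2) + P = P**2 + 2*P)
I(Q) = 48 (I(Q) = 6*(2 + 6) = 6*8 = 48)
G(K, d) = K/4 (G(K, d) = K*(1/4) = K/4)
k(s, A) = -335/48 (k(s, A) = -7 + 1/48 = -335/48)
k(G(-3, -1), -2)**3 = (-335/48)**3 = -37595375/110592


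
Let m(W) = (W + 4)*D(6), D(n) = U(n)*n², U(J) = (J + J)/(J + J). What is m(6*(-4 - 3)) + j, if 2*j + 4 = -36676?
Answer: -19708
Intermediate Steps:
U(J) = 1 (U(J) = (2*J)/((2*J)) = (2*J)*(1/(2*J)) = 1)
D(n) = n² (D(n) = 1*n² = n²)
m(W) = 144 + 36*W (m(W) = (W + 4)*6² = (4 + W)*36 = 144 + 36*W)
j = -18340 (j = -2 + (½)*(-36676) = -2 - 18338 = -18340)
m(6*(-4 - 3)) + j = (144 + 36*(6*(-4 - 3))) - 18340 = (144 + 36*(6*(-7))) - 18340 = (144 + 36*(-42)) - 18340 = (144 - 1512) - 18340 = -1368 - 18340 = -19708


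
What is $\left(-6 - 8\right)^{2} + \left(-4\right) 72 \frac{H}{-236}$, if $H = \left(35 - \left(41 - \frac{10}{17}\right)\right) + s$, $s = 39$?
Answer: $\frac{237700}{1003} \approx 236.99$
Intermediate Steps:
$H = \frac{571}{17}$ ($H = \left(35 - \left(41 - \frac{10}{17}\right)\right) + 39 = \left(35 - \frac{687}{17}\right) + 39 = - \frac{92}{17} + 39 = \frac{571}{17} \approx 33.588$)
$\left(-6 - 8\right)^{2} + \left(-4\right) 72 \frac{H}{-236} = \left(-6 - 8\right)^{2} + \left(-4\right) 72 \frac{571}{17 \left(-236\right)} = \left(-14\right)^{2} - 288 \cdot \frac{571}{17} \left(- \frac{1}{236}\right) = 196 - - \frac{41112}{1003} = 196 + \frac{41112}{1003} = \frac{237700}{1003}$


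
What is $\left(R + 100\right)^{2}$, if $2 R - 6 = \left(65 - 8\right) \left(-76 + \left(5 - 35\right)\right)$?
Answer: $8514724$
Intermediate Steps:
$R = -3018$ ($R = 3 + \frac{\left(65 - 8\right) \left(-76 + \left(5 - 35\right)\right)}{2} = 3 + \frac{57 \left(-76 + \left(5 - 35\right)\right)}{2} = 3 + \frac{57 \left(-76 - 30\right)}{2} = 3 + \frac{57 \left(-106\right)}{2} = 3 + \frac{1}{2} \left(-6042\right) = 3 - 3021 = -3018$)
$\left(R + 100\right)^{2} = \left(-3018 + 100\right)^{2} = \left(-2918\right)^{2} = 8514724$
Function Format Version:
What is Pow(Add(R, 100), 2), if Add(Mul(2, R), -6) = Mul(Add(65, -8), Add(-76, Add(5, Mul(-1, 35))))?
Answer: 8514724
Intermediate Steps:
R = -3018 (R = Add(3, Mul(Rational(1, 2), Mul(Add(65, -8), Add(-76, Add(5, Mul(-1, 35)))))) = Add(3, Mul(Rational(1, 2), Mul(57, Add(-76, Add(5, -35))))) = Add(3, Mul(Rational(1, 2), Mul(57, Add(-76, -30)))) = Add(3, Mul(Rational(1, 2), Mul(57, -106))) = Add(3, Mul(Rational(1, 2), -6042)) = Add(3, -3021) = -3018)
Pow(Add(R, 100), 2) = Pow(Add(-3018, 100), 2) = Pow(-2918, 2) = 8514724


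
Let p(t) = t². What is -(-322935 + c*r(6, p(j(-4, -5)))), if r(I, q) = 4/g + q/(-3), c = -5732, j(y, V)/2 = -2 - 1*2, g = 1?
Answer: 670741/3 ≈ 2.2358e+5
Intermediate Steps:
j(y, V) = -8 (j(y, V) = 2*(-2 - 1*2) = 2*(-2 - 2) = 2*(-4) = -8)
r(I, q) = 4 - q/3 (r(I, q) = 4/1 + q/(-3) = 4*1 + q*(-⅓) = 4 - q/3)
-(-322935 + c*r(6, p(j(-4, -5)))) = -(-322935 - 5732*(4 - ⅓*(-8)²)) = -(-322935 - 5732*(4 - ⅓*64)) = -(-322935 - 5732*(4 - 64/3)) = -(-322935 - 5732*(-52/3)) = -(-322935 + 298064/3) = -1*(-670741/3) = 670741/3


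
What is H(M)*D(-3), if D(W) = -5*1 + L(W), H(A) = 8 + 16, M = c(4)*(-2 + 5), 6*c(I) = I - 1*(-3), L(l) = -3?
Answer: -192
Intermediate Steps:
c(I) = ½ + I/6 (c(I) = (I - 1*(-3))/6 = (I + 3)/6 = (3 + I)/6 = ½ + I/6)
M = 7/2 (M = (½ + (⅙)*4)*(-2 + 5) = (½ + ⅔)*3 = (7/6)*3 = 7/2 ≈ 3.5000)
H(A) = 24
D(W) = -8 (D(W) = -5*1 - 3 = -5 - 3 = -8)
H(M)*D(-3) = 24*(-8) = -192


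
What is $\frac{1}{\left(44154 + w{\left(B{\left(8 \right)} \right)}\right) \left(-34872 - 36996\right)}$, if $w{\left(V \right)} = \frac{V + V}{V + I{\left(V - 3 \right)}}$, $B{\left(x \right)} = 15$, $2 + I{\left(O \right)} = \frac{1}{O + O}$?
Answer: $- \frac{313}{993282022296} \approx -3.1512 \cdot 10^{-10}$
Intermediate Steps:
$I{\left(O \right)} = -2 + \frac{1}{2 O}$ ($I{\left(O \right)} = -2 + \frac{1}{O + O} = -2 + \frac{1}{2 O}$)
$w{\left(V \right)} = \frac{2 V}{-2 + V + \frac{1}{2 \left(-3 + V\right)}}$ ($w{\left(V \right)} = \frac{V + V}{V - \left(2 - \frac{1}{2 \left(V - 3\right)}\right)} = \frac{2 V}{V - \left(2 - \frac{1}{2 \left(-3 + V\right)}\right)} = \frac{2 V}{-2 + V + \frac{1}{2 \left(-3 + V\right)}}$)
$\frac{1}{\left(44154 + w{\left(B{\left(8 \right)} \right)}\right) \left(-34872 - 36996\right)} = \frac{1}{\left(44154 + 4 \cdot 15 \frac{1}{1 + 2 \left(-3 + 15\right) \left(-2 + 15\right)} \left(-3 + 15\right)\right) \left(-34872 - 36996\right)} = \frac{1}{\left(44154 + 4 \cdot 15 \frac{1}{1 + 2 \cdot 12 \cdot 13} \cdot 12\right) \left(-71868\right)} = \frac{1}{\left(44154 + 4 \cdot 15 \frac{1}{1 + 312} \cdot 12\right) \left(-71868\right)} = \frac{1}{\left(44154 + 4 \cdot 15 \cdot \frac{1}{313} \cdot 12\right) \left(-71868\right)} = \frac{1}{\left(44154 + \frac{720}{313}\right) \left(-71868\right)} = \frac{1}{\frac{13820922}{313} \left(-71868\right)} = \frac{1}{- \frac{993282022296}{313}} = - \frac{313}{993282022296}$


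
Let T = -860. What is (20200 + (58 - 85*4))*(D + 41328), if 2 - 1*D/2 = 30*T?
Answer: 1851019576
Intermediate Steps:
D = 51604 (D = 4 - 60*(-860) = 4 - 2*(-25800) = 4 + 51600 = 51604)
(20200 + (58 - 85*4))*(D + 41328) = (20200 + (58 - 85*4))*(51604 + 41328) = (20200 + (58 - 340))*92932 = (20200 - 282)*92932 = 19918*92932 = 1851019576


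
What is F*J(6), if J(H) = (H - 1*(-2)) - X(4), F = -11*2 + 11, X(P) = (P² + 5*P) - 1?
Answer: 297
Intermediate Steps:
X(P) = -1 + P² + 5*P
F = -11 (F = -22 + 11 = -11)
J(H) = -33 + H (J(H) = (H - 1*(-2)) - (-1 + 4² + 5*4) = (H + 2) - (-1 + 16 + 20) = (2 + H) - 1*35 = (2 + H) - 35 = -33 + H)
F*J(6) = -11*(-33 + 6) = -11*(-27) = 297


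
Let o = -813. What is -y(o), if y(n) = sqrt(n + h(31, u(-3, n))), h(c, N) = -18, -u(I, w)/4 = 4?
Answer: -I*sqrt(831) ≈ -28.827*I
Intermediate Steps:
u(I, w) = -16 (u(I, w) = -4*4 = -16)
y(n) = sqrt(-18 + n) (y(n) = sqrt(n - 18) = sqrt(-18 + n))
-y(o) = -sqrt(-18 - 813) = -sqrt(-831) = -I*sqrt(831)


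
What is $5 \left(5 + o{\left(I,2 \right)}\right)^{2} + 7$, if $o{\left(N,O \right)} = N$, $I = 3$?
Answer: $327$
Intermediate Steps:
$5 \left(5 + o{\left(I,2 \right)}\right)^{2} + 7 = 5 \left(5 + 3\right)^{2} + 7 = 5 \cdot 8^{2} + 7 = 5 \cdot 64 + 7 = 320 + 7 = 327$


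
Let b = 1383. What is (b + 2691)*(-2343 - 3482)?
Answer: -23731050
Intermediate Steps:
(b + 2691)*(-2343 - 3482) = (1383 + 2691)*(-2343 - 3482) = 4074*(-5825) = -23731050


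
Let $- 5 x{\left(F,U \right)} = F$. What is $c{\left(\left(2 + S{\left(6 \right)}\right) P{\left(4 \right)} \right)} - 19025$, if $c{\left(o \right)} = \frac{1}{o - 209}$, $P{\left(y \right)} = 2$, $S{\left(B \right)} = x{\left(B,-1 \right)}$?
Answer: $- \frac{19728930}{1037} \approx -19025.0$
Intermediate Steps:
$x{\left(F,U \right)} = - \frac{F}{5}$
$S{\left(B \right)} = - \frac{B}{5}$
$c{\left(o \right)} = \frac{1}{-209 + o}$
$c{\left(\left(2 + S{\left(6 \right)}\right) P{\left(4 \right)} \right)} - 19025 = \frac{1}{-209 + \left(2 - \frac{6}{5}\right) 2} - 19025 = \frac{1}{-209 + \frac{4}{5} \cdot 2} - 19025 = \frac{1}{-209 + \frac{8}{5}} - 19025 = \frac{1}{- \frac{1037}{5}} - 19025 = - \frac{5}{1037} - 19025 = - \frac{19728930}{1037}$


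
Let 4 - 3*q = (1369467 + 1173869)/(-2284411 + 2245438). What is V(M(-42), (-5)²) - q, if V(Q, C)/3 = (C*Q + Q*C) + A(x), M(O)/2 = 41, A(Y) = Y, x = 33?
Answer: 1446979453/116919 ≈ 12376.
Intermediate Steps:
M(O) = 82 (M(O) = 2*41 = 82)
q = 2699228/116919 (q = 4/3 - (1369467 + 1173869)/(3*(-2284411 + 2245438)) = 4/3 - 2543336/(3*(-38973)) = 4/3 - 2543336*(-1)/(3*38973) = 4/3 - ⅓*(-2543336/38973) = 4/3 + 2543336/116919 = 2699228/116919 ≈ 23.086)
V(Q, C) = 99 + 6*C*Q (V(Q, C) = 3*((C*Q + Q*C) + 33) = 3*((C*Q + C*Q) + 33) = 3*(2*C*Q + 33) = 3*(33 + 2*C*Q) = 99 + 6*C*Q)
V(M(-42), (-5)²) - q = (99 + 6*(-5)²*82) - 1*2699228/116919 = (99 + 6*25*82) - 2699228/116919 = (99 + 12300) - 2699228/116919 = 12399 - 2699228/116919 = 1446979453/116919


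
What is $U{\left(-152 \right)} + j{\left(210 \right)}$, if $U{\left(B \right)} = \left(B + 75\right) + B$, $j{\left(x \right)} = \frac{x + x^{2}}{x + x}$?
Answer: $- \frac{247}{2} \approx -123.5$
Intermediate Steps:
$j{\left(x \right)} = \frac{x + x^{2}}{2 x}$
$U{\left(B \right)} = 75 + 2 B$ ($U{\left(B \right)} = \left(75 + B\right) + B = 75 + 2 B$)
$U{\left(-152 \right)} + j{\left(210 \right)} = \left(75 + 2 \left(-152\right)\right) + \left(\frac{1}{2} + \frac{1}{2} \cdot 210\right) = \left(75 - 304\right) + \left(\frac{1}{2} + 105\right) = -229 + \frac{211}{2} = - \frac{247}{2}$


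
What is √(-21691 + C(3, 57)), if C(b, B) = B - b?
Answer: I*√21637 ≈ 147.1*I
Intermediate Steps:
√(-21691 + C(3, 57)) = √(-21691 + (57 - 1*3)) = √(-21691 + (57 - 3)) = √(-21691 + 54) = √(-21637) = I*√21637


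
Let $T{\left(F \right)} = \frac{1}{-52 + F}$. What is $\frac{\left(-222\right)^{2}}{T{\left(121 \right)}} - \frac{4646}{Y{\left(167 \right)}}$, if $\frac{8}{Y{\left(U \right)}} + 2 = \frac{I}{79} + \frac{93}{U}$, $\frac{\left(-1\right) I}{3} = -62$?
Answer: $\frac{179428322683}{52772} \approx 3.4001 \cdot 10^{6}$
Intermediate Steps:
$I = 186$ ($I = \left(-3\right) \left(-62\right) = 186$)
$Y{\left(U \right)} = \frac{8}{\frac{28}{79} + \frac{93}{U}}$ ($Y{\left(U \right)} = \frac{8}{-2 + \left(\frac{186}{79} + \frac{93}{U}\right)} = \frac{8}{\frac{28}{79} + \frac{93}{U}}$)
$\frac{\left(-222\right)^{2}}{T{\left(121 \right)}} - \frac{4646}{Y{\left(167 \right)}} = \frac{\left(-222\right)^{2}}{\frac{1}{-52 + 121}} - \frac{4646}{632 \cdot 167 \frac{1}{7347 + 28 \cdot 167}} = \frac{49284}{\frac{1}{69}} - \frac{4646}{632 \cdot 167 \frac{1}{7347 + 4676}} = 49284 \frac{1}{\frac{1}{69}} - \frac{4646}{632 \cdot 167 \cdot \frac{1}{12023}} = 49284 \cdot 69 - \frac{4646}{632 \cdot 167 \cdot \frac{1}{12023}} = 3400596 - \frac{4646}{\frac{105544}{12023}} = 3400596 - \frac{27929429}{52772} = \frac{179428322683}{52772}$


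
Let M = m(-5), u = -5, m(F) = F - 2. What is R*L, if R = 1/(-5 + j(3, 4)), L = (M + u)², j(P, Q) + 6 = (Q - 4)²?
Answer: -144/11 ≈ -13.091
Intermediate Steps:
m(F) = -2 + F
M = -7 (M = -2 - 5 = -7)
j(P, Q) = -6 + (-4 + Q)² (j(P, Q) = -6 + (Q - 4)² = -6 + (-4 + Q)²)
L = 144 (L = (-7 - 5)² = (-12)² = 144)
R = -1/11 (R = 1/(-5 + (-6 + (-4 + 4)²)) = 1/(-5 + (-6 + 0²)) = 1/(-5 + (-6 + 0)) = 1/(-5 - 6) = 1/(-11) = -1/11 ≈ -0.090909)
R*L = -1/11*144 = -144/11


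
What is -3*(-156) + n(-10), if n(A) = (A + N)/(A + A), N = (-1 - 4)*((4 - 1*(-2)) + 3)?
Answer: 1883/4 ≈ 470.75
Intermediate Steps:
N = -45 (N = -5*((4 + 2) + 3) = -5*(6 + 3) = -5*9 = -45)
n(A) = (-45 + A)/(2*A) (n(A) = (A - 45)/(A + A) = (-45 + A)/((2*A)) = (-45 + A)*(1/(2*A)) = (-45 + A)/(2*A))
-3*(-156) + n(-10) = -3*(-156) + (1/2)*(-45 - 10)/(-10) = 468 + (1/2)*(-1/10)*(-55) = 468 + 11/4 = 1883/4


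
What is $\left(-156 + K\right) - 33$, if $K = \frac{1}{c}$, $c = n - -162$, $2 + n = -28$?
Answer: $- \frac{24947}{132} \approx -188.99$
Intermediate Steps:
$n = -30$ ($n = -2 - 28 = -30$)
$c = 132$ ($c = -30 - -162 = -30 + 162 = 132$)
$K = \frac{1}{132} \approx 0.0075758$
$\left(-156 + K\right) - 33 = \left(-156 + \frac{1}{132}\right) - 33 = - \frac{20591}{132} - 33 = - \frac{24947}{132}$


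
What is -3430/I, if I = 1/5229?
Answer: -17935470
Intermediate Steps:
I = 1/5229 ≈ 0.00019124
-3430/I = -3430/1/5229 = -3430*5229 = -17935470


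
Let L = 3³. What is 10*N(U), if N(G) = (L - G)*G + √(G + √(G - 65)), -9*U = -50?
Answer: 96500/81 + 10*√(50 + 3*I*√535)/3 ≈ 1218.8 + 14.049*I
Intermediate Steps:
U = 50/9 (U = -⅑*(-50) = 50/9 ≈ 5.5556)
L = 27
N(G) = √(G + √(-65 + G)) + G*(27 - G) (N(G) = (27 - G)*G + √(G + √(G - 65)) = G*(27 - G) + √(G + √(-65 + G)) = √(G + √(-65 + G)) + G*(27 - G))
10*N(U) = 10*(√(50/9 + √(-65 + 50/9)) - (50/9)² + 27*(50/9)) = 10*(√(50/9 + √(-535/9)) - 1*2500/81 + 150) = 10*(√(50/9 + I*√535/3) - 2500/81 + 150) = 10*(9650/81 + √(50/9 + I*√535/3)) = 96500/81 + 10*√(50/9 + I*√535/3)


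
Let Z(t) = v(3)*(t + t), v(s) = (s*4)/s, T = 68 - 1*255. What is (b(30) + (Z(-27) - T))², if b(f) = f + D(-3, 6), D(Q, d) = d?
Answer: 49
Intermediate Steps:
T = -187 (T = 68 - 255 = -187)
b(f) = 6 + f (b(f) = f + 6 = 6 + f)
v(s) = 4 (v(s) = (4*s)/s = 4)
Z(t) = 8*t (Z(t) = 4*(t + t) = 4*(2*t) = 8*t)
(b(30) + (Z(-27) - T))² = ((6 + 30) + (8*(-27) - 1*(-187)))² = (36 + (-216 + 187))² = (36 - 29)² = 7² = 49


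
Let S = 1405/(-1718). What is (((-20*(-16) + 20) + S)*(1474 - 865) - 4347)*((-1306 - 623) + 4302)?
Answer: 824392750797/1718 ≈ 4.7986e+8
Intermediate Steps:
S = -1405/1718 (S = 1405*(-1/1718) = -1405/1718 ≈ -0.81781)
(((-20*(-16) + 20) + S)*(1474 - 865) - 4347)*((-1306 - 623) + 4302) = (((-20*(-16) + 20) - 1405/1718)*(1474 - 865) - 4347)*((-1306 - 623) + 4302) = (((320 + 20) - 1405/1718)*609 - 4347)*(-1929 + 4302) = ((340 - 1405/1718)*609 - 4347)*2373 = ((582715/1718)*609 - 4347)*2373 = (354873435/1718 - 4347)*2373 = (347405289/1718)*2373 = 824392750797/1718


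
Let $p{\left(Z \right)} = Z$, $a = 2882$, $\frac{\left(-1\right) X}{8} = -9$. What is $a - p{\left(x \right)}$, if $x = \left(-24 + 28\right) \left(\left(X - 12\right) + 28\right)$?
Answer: $2530$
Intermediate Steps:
$X = 72$ ($X = \left(-8\right) \left(-9\right) = 72$)
$x = 352$ ($x = \left(-24 + 28\right) \left(\left(72 - 12\right) + 28\right) = 4 \left(60 + 28\right) = 4 \cdot 88 = 352$)
$a - p{\left(x \right)} = 2882 - 352 = 2530$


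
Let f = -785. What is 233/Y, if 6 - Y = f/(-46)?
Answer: -10718/509 ≈ -21.057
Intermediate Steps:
Y = -509/46 (Y = 6 - (-785)/(-46) = 6 - (-785)*(-1)/46 = 6 - 1*785/46 = 6 - 785/46 = -509/46 ≈ -11.065)
233/Y = 233/(-509/46) = 233*(-46/509) = -10718/509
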